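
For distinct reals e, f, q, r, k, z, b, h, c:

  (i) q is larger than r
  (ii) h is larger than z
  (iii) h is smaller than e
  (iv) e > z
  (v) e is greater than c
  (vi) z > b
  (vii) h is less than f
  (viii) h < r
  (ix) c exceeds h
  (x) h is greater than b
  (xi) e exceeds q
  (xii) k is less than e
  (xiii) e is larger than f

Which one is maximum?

Chaining downward from e: directly below it, z, h, c, k, q, f; then b, r.
That covers every other element, and nothing is given above e, so e is the maximum.

e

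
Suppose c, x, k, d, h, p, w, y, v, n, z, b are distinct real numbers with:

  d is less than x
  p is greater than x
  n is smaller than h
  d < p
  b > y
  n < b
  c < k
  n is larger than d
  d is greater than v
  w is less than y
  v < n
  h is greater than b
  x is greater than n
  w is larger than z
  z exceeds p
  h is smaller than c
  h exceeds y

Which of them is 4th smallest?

The consecutive relations fix a unique order: v < d < n < x < p < z < w < y < b < h < c < k.
Counting 4 from the smallest end gives x.

x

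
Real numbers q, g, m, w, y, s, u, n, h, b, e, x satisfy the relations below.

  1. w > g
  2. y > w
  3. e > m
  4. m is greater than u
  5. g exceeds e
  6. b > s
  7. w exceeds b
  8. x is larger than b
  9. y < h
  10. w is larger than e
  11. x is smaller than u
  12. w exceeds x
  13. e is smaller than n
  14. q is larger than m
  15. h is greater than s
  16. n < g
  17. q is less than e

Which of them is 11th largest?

b

Piecing the relations together gives one ordering: s < b < x < u < m < q < e < n < g < w < y < h.
Counting 11 from the largest end gives b.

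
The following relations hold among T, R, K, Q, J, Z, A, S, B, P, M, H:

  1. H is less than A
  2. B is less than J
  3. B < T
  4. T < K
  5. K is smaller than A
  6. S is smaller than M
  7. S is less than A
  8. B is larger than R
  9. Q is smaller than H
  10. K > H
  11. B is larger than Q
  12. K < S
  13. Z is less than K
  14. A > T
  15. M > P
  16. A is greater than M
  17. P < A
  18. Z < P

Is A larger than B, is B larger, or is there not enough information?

A

B < T and T < K give B < K.
Then K < S extends the chain to S.
With S < M: B < T < K < S < M.
Then M < A extends the chain to A.
So A is larger.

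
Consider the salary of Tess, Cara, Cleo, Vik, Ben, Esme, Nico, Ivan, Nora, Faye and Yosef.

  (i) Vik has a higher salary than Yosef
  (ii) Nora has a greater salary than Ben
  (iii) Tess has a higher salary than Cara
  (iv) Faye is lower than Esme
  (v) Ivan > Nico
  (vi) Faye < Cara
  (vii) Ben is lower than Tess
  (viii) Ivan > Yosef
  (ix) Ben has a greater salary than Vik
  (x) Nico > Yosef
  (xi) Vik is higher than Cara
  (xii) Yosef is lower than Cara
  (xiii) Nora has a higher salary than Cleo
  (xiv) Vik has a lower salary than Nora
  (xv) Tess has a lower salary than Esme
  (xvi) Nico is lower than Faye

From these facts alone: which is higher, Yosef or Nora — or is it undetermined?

Nora

The relevant relations are Yosef < Nico; Nico < Faye; Faye < Cara; Cara < Vik; Vik < Ben; Ben < Nora.
Chaining these gives Yosef < Nico < Faye < Cara < Vik < Ben < Nora.
So Nora is higher.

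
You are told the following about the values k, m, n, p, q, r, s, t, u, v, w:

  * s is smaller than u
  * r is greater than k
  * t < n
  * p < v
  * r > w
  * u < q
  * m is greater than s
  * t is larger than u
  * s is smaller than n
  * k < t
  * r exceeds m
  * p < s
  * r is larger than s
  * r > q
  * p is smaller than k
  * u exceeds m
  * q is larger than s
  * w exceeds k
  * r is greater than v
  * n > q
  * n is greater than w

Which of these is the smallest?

p

k is not least since p < k; v is not least since p < v; s is not least since p < s; m is not least since s < m; u is not least since m < u; t is not least since k < t; q is not least since s < q; w is not least since k < w; r is not least since m < r; n is not least since s < n.
Only p has nothing below it, so p is the smallest.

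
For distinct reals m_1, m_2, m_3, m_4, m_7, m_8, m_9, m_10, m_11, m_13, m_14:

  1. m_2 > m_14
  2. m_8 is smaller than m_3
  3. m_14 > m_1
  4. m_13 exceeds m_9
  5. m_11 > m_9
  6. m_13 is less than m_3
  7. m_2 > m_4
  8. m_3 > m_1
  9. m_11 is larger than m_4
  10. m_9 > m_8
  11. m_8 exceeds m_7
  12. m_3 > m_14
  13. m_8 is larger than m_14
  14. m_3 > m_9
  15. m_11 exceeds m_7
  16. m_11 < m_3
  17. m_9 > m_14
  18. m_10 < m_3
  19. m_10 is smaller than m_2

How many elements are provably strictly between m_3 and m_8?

Chaining upward from m_8 reaches: m_9, m_11, m_13.
Chaining downward from m_3 reaches: m_1, m_4, m_14, m_10, m_7, m_9, m_11, m_13.
Strictly between m_8 and m_3 are those in both lists: m_9, m_11, m_13 — 3 elements.

3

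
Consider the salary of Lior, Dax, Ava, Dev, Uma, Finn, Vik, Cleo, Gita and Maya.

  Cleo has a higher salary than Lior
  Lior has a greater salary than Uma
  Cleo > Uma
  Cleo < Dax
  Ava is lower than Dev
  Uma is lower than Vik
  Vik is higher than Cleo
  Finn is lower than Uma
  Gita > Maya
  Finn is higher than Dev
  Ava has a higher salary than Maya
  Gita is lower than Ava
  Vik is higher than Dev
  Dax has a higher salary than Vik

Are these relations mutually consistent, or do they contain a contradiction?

The single ordering Maya < Gita < Ava < Dev < Finn < Uma < Lior < Cleo < Vik < Dax satisfies every listed relation, so no contradiction arises.

consistent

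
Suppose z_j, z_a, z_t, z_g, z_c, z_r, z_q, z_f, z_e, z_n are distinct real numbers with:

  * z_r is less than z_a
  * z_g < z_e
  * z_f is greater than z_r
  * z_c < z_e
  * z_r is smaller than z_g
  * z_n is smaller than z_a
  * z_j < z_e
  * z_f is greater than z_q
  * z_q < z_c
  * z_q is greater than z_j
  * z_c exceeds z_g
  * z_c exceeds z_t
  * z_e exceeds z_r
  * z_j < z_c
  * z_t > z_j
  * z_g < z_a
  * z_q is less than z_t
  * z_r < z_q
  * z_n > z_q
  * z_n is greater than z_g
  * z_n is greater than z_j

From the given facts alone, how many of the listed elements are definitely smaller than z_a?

From z_a the given relations immediately reach z_r, z_g, z_n.
From those, z_j, z_q — 5 in total.
Nothing else is reachable below z_a; 5 in all.

5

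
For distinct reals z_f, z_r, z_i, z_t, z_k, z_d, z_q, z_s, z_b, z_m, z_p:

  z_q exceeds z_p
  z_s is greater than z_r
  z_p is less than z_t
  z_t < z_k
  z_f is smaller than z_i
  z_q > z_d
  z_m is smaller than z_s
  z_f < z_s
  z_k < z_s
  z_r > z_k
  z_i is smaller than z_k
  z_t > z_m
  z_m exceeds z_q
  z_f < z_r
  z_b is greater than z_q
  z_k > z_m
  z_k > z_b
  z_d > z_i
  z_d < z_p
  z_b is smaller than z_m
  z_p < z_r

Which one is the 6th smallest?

Chaining the given pairs: z_f < z_i < z_d < z_p < z_q < z_b < z_m < z_t < z_k < z_r < z_s.
Counting 6 from the smallest end gives z_b.

z_b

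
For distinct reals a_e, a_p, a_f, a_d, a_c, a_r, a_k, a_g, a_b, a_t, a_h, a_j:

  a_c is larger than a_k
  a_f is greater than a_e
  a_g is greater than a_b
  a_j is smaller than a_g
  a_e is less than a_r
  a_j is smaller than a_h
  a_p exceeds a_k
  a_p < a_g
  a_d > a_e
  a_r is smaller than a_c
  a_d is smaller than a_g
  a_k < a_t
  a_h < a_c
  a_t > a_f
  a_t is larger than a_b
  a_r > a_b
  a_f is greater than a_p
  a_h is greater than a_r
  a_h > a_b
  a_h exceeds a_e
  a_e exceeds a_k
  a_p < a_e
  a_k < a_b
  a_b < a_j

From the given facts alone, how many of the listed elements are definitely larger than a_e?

7

From a_e the given relations immediately reach a_f, a_d, a_r, a_h.
From those, a_t, a_g, a_c — 7 in total.
Nothing else is reachable above a_e; 7 in all.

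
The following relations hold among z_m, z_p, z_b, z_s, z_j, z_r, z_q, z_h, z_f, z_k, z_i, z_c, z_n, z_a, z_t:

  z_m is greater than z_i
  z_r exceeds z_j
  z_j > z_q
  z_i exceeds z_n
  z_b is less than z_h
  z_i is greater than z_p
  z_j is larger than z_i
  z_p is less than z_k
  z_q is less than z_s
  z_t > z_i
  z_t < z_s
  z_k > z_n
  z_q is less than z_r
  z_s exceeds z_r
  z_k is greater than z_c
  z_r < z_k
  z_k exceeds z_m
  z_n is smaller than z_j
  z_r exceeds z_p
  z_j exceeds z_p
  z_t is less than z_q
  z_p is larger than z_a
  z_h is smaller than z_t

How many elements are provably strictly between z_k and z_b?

5

The relations place z_b below z_k. An element lies strictly between them when it is forced above z_b and also forced below z_k.
Above z_b: {z_h, z_t, z_q, z_j, z_r, z_s}. Below z_k: {z_a, z_c, z_p, z_n, z_i, z_h, z_t, z_q, z_j, z_r, z_m}.
Intersection: {z_h, z_t, z_q, z_j, z_r} — 5.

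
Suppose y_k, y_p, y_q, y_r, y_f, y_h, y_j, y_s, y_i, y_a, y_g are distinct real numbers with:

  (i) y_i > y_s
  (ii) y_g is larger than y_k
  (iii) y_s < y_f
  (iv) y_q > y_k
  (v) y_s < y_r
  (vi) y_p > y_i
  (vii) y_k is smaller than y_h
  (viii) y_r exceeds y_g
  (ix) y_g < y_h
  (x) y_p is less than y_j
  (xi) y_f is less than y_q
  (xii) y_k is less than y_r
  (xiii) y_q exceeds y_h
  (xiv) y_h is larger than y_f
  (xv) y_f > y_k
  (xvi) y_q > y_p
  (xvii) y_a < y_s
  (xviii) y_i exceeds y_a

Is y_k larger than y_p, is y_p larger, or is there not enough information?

undetermined

Following every chain through y_k: above y_k we get y_f, y_g, y_h, y_r, y_q.
y_p is not reached, and no chain runs the other way from y_p to y_k.
So the given relations leave the order of y_k and y_p undetermined.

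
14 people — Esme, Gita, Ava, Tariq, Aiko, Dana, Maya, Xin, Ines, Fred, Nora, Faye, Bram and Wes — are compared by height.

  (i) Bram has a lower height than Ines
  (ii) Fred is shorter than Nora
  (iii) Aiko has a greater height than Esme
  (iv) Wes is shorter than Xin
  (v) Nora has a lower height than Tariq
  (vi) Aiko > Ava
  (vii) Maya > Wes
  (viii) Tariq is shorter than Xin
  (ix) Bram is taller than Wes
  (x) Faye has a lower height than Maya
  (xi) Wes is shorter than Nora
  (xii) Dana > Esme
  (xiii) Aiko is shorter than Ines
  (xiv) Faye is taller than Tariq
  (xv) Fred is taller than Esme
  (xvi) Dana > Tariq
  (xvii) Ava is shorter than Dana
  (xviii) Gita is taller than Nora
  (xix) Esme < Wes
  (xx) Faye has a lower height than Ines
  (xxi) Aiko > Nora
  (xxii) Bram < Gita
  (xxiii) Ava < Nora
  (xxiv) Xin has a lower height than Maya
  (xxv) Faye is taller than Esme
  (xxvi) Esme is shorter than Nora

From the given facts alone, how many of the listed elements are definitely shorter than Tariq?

5

Directly below Tariq: Nora.
One step further: Esme, Wes, Ava, Fred (5 so far).
No other element is forced below Tariq by the given relations, so the count is 5.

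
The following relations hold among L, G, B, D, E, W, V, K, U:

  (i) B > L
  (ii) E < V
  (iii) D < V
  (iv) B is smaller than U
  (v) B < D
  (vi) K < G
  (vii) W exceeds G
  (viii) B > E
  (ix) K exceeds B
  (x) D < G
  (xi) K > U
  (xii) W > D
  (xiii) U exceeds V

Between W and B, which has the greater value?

W

B < D and D < V give B < V.
Then V < U extends the chain to U.
With U < K: B < D < V < U < K.
Then K < G extends the chain to G.
Then G < W extends the chain to W.
So B < W; W is the larger of the two.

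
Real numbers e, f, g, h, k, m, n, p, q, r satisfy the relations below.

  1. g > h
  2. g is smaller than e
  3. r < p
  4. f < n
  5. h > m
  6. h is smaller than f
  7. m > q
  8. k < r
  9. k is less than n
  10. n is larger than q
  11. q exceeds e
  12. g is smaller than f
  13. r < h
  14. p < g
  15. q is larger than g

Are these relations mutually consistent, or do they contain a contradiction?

inconsistent

Chaining the given relations yields g < e < q < m < h, so g < h. But one relation states h < g. These cannot both hold.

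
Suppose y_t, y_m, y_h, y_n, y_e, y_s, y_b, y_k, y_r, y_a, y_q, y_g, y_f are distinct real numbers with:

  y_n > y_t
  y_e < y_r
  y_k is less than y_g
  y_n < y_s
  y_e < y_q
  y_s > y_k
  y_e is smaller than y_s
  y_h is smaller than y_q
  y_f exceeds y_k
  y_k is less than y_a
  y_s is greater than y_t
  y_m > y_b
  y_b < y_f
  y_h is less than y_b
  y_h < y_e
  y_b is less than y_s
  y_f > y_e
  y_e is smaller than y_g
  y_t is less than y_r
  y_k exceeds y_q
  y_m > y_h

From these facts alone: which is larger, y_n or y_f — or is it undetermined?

undetermined

Following every chain through y_n: above y_n we get y_s; below y_n we get y_t.
y_f is not reached, and no chain runs the other way from y_f to y_n.
So the given relations leave the order of y_n and y_f undetermined.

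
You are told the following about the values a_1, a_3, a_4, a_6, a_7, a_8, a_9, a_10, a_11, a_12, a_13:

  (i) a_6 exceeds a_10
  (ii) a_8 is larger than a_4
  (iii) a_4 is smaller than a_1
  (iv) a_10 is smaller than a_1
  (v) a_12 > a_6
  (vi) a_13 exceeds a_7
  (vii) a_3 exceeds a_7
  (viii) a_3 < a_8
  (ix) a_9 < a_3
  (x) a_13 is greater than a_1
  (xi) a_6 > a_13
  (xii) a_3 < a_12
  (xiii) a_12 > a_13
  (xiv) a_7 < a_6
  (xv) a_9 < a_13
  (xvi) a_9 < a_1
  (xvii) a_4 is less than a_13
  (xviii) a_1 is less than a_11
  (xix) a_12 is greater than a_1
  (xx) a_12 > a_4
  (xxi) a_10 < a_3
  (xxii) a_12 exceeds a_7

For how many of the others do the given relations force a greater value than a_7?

Directly above a_7: a_3, a_13, a_6, a_12.
One step further: a_8 (5 so far).
Nothing else is reachable above a_7; 5 in all.

5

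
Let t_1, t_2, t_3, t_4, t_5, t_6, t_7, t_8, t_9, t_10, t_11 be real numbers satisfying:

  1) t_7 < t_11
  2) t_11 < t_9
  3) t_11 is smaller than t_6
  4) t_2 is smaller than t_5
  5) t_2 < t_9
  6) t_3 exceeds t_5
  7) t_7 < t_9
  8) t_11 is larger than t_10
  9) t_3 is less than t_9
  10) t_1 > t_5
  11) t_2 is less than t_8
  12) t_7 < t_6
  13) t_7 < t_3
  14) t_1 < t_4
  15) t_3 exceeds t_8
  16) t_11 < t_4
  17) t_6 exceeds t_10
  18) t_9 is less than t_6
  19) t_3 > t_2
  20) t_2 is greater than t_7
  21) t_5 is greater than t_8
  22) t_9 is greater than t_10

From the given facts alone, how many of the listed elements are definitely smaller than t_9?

From t_9 the given relations immediately reach t_7, t_10, t_2, t_3, t_11.
From those, t_8, t_5 — 7 in total.
No other element is forced below t_9 by the given relations, so the count is 7.

7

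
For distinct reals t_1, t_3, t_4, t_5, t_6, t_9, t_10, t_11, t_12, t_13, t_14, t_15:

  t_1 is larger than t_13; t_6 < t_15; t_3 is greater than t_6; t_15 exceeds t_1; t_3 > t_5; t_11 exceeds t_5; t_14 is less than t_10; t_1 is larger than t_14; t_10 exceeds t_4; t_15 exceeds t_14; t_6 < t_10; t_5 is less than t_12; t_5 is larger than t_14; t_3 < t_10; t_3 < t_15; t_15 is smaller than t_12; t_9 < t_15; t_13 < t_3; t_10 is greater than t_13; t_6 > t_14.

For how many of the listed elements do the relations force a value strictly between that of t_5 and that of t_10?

The relations place t_5 below t_10. An element lies strictly between them when it is forced above t_5 and also forced below t_10.
Above t_5: {t_11, t_3, t_15, t_12}. Below t_10: {t_13, t_14, t_6, t_4, t_3}.
Intersection: {t_3} — 1.

1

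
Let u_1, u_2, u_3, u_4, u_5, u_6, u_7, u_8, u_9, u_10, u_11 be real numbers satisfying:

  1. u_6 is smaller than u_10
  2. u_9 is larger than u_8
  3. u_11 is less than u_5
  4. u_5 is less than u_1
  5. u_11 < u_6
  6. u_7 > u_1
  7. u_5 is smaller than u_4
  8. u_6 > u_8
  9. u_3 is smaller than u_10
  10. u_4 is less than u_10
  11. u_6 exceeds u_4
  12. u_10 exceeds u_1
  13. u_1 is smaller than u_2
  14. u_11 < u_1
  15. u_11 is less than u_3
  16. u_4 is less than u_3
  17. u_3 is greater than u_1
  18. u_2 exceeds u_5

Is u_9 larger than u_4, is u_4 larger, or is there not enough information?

undetermined

Following every chain through u_4: above u_4 we get u_3, u_6, u_10; below u_4 we get u_11, u_5.
u_9 is not reached, and no chain runs the other way from u_9 to u_4.
So the given relations leave the order of u_4 and u_9 undetermined.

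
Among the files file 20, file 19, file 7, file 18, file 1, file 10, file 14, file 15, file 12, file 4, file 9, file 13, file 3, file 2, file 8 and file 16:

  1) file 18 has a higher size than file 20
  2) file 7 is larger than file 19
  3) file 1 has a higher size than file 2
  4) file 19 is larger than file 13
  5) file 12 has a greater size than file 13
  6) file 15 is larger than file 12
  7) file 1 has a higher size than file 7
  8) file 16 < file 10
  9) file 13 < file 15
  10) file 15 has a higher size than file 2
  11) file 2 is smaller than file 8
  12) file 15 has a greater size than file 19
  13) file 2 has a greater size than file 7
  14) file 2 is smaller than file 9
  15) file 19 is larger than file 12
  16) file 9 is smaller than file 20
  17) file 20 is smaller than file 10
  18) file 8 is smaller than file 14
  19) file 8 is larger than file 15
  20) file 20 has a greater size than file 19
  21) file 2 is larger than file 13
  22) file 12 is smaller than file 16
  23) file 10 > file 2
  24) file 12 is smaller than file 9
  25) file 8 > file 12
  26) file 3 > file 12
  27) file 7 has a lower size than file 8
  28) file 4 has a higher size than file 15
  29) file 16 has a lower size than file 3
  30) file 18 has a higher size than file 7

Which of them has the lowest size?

file 13

file 12 is not least since file 13 < file 12; file 19 is not least since file 13 < file 19; file 16 is not least since file 12 < file 16; file 7 is not least since file 19 < file 7; file 2 is not least since file 13 < file 2; file 3 is not least since file 12 < file 3; file 15 is not least since file 2 < file 15; file 1 is not least since file 7 < file 1; file 8 is not least since file 7 < file 8; file 9 is not least since file 2 < file 9; file 20 is not least since file 19 < file 20; file 14 is not least since file 8 < file 14; file 10 is not least since file 2 < file 10; file 4 is not least since file 15 < file 4; file 18 is not least since file 7 < file 18.
Only file 13 has nothing below it, so file 13 is the lowest size.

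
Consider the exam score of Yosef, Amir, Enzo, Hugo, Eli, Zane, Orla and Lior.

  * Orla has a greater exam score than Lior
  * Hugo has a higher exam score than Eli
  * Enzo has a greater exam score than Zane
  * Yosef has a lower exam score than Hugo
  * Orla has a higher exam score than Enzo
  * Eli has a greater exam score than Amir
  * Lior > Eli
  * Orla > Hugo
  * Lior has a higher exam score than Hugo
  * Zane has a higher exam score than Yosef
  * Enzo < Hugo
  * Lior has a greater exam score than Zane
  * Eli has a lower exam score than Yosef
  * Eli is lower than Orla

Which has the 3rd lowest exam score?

The consecutive relations fix a unique order: Amir < Eli < Yosef < Zane < Enzo < Hugo < Lior < Orla.
Counting 3 from the smallest end gives Yosef.

Yosef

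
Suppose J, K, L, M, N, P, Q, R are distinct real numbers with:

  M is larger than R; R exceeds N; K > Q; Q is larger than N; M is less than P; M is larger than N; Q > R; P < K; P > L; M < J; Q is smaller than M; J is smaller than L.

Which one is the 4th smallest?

Piecing the relations together gives one ordering: N < R < Q < M < J < L < P < K.
Counting 4 from the smallest end gives M.

M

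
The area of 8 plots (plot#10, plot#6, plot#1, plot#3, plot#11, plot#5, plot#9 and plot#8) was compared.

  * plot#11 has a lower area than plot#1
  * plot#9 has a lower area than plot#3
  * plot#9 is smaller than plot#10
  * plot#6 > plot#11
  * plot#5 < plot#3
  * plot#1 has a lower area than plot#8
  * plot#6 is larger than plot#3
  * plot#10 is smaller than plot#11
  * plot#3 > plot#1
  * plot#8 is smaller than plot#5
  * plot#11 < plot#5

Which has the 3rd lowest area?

plot#11

Chaining the given pairs: plot#9 < plot#10 < plot#11 < plot#1 < plot#8 < plot#5 < plot#3 < plot#6.
The 3rd smallest is plot#11.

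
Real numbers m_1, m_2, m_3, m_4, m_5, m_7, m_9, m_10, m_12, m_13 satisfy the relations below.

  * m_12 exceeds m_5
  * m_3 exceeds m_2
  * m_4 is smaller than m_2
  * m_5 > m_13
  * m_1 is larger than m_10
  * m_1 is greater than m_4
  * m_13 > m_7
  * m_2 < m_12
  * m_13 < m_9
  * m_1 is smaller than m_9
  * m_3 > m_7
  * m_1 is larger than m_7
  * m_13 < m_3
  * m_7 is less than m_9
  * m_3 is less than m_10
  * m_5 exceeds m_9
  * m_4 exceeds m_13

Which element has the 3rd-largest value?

m_9

The consecutive relations fix a unique order: m_7 < m_13 < m_4 < m_2 < m_3 < m_10 < m_1 < m_9 < m_5 < m_12.
The 3rd largest is m_9.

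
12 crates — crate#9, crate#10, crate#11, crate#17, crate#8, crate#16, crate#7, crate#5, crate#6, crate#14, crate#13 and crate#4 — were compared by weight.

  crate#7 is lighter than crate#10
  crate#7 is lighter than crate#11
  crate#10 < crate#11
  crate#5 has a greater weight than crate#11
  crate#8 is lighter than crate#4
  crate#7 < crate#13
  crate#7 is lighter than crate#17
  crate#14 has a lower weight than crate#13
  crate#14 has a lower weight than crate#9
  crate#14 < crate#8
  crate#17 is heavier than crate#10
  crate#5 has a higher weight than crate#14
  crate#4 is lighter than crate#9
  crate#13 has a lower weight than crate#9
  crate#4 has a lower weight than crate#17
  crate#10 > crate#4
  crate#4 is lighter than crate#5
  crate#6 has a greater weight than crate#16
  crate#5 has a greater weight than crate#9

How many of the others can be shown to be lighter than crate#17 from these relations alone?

From crate#17 the given relations immediately reach crate#7, crate#4, crate#10.
From those, crate#8 — 4 in total.
From those, crate#14 — 5 in total.
Nothing else is reachable below crate#17; 5 in all.

5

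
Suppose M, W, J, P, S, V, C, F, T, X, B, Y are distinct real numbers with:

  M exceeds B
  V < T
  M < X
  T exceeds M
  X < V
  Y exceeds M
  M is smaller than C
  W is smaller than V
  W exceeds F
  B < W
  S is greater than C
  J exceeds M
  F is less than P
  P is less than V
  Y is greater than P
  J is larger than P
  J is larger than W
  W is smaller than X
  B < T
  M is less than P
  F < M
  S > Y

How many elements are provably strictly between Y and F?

2

The relations place F below Y. An element lies strictly between them when it is forced above F and also forced below Y.
Above F: {M, W, P, X, C, V, J, T, S}. Below Y: {B, M, P}.
Intersection: {M, P} — 2.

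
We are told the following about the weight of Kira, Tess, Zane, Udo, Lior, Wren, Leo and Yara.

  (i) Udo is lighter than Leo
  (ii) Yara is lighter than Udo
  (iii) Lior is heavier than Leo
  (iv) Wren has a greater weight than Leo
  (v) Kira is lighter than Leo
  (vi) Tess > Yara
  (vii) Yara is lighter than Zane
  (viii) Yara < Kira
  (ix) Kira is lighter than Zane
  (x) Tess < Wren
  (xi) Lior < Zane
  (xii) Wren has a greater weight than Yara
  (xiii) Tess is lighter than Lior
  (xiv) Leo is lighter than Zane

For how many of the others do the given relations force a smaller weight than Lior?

5

From Lior the given relations immediately reach Leo, Tess.
From those, Yara, Kira, Udo — 5 in total.
Nothing else is reachable below Lior; 5 in all.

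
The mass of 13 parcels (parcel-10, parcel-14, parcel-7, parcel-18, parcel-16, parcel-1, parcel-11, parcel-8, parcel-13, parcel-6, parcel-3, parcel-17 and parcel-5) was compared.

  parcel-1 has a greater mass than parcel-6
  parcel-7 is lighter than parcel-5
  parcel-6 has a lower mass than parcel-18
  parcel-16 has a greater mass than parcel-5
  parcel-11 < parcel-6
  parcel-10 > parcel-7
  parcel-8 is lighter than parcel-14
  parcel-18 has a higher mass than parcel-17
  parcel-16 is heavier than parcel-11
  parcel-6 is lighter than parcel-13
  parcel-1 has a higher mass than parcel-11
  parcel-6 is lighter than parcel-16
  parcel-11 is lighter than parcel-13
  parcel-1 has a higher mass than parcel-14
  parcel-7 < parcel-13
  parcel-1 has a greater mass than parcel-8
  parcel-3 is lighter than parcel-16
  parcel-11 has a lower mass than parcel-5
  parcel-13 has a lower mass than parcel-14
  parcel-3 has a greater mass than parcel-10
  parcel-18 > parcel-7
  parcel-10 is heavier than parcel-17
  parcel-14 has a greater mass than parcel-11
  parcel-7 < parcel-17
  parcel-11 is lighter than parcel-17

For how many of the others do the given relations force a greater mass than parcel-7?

The elements the relations force above parcel-7 are parcel-5, parcel-17, parcel-13, parcel-10, parcel-18, parcel-3, parcel-16, parcel-14, parcel-1 — no chain reaches any other.
That is 9.

9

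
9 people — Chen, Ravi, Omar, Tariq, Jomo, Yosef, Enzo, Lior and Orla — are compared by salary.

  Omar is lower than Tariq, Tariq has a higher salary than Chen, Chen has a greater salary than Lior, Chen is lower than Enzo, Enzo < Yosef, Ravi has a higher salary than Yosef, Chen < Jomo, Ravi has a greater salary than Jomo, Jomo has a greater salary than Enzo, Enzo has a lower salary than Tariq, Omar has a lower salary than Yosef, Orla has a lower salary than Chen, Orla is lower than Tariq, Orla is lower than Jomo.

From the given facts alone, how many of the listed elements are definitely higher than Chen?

From Chen the given relations immediately reach Enzo, Jomo, Tariq.
From those, Yosef, Ravi — 5 in total.
No other element is forced above Chen by the given relations, so the count is 5.

5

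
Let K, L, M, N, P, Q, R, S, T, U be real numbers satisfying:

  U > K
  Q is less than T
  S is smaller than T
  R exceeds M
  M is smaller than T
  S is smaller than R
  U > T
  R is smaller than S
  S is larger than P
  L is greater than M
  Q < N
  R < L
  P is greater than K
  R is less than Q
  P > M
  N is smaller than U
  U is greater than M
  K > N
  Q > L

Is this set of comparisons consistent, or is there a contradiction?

inconsistent

Chaining the given relations yields R < L < Q < N < K < P < S, so R < S. But one relation states S < R. These cannot both hold.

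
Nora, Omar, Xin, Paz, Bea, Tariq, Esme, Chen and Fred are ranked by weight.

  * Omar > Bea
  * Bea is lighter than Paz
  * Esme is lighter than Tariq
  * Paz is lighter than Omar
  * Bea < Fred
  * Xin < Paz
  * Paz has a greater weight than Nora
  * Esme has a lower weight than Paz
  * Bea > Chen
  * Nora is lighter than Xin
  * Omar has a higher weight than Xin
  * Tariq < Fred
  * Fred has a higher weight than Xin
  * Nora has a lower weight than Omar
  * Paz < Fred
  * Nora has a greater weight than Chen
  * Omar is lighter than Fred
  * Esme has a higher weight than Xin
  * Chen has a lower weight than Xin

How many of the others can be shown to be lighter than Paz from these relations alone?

The elements the relations force below Paz are Chen, Nora, Xin, Bea, Esme — no chain reaches any other.
That is 5.

5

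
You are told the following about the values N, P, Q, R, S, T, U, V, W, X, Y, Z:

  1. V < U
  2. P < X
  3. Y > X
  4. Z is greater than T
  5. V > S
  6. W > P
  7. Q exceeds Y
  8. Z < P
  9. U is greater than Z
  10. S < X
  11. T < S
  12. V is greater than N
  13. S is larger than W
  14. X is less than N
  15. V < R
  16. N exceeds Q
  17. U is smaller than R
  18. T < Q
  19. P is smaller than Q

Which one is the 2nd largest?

U

Chaining the given pairs: T < Z < P < W < S < X < Y < Q < N < V < U < R.
The 2nd largest is U.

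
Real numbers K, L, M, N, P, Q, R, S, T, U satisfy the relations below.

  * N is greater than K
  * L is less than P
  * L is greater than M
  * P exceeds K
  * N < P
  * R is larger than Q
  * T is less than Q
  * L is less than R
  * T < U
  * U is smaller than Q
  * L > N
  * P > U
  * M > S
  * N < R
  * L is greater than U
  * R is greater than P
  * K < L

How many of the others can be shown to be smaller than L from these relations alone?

6

The elements the relations force below L are S, T, K, U, M, N — no chain reaches any other.
That is 6.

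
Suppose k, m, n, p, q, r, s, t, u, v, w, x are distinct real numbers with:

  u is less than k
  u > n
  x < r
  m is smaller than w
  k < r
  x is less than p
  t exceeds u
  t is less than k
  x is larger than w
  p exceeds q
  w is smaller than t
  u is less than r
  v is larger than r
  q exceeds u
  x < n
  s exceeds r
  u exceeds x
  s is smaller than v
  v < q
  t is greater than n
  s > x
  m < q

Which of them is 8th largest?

Piecing the relations together gives one ordering: m < w < x < n < u < t < k < r < s < v < q < p.
Counting 8 from the largest end gives u.

u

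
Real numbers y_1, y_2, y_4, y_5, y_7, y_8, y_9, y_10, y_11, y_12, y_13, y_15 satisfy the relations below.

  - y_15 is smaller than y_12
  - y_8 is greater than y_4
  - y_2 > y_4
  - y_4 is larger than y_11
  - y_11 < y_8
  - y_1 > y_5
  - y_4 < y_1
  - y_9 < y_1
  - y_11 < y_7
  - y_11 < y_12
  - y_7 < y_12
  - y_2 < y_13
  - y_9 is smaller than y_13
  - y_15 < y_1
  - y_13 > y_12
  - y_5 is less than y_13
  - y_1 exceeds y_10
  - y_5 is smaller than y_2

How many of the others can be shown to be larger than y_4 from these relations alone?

4

Directly above y_4: y_2, y_8, y_1.
One step further: y_13 (4 so far).
Nothing else is reachable above y_4; 4 in all.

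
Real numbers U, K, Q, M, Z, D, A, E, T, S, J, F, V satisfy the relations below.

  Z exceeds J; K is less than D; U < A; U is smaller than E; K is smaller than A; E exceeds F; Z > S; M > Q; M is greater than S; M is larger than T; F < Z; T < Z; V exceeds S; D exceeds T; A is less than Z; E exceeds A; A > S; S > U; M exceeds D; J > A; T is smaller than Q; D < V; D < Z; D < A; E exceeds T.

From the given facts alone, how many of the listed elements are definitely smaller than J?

6

From J the given relations immediately reach A.
From those, U, K, S, D — 5 in total.
From those, T — 6 in total.
Nothing else is reachable below J; 6 in all.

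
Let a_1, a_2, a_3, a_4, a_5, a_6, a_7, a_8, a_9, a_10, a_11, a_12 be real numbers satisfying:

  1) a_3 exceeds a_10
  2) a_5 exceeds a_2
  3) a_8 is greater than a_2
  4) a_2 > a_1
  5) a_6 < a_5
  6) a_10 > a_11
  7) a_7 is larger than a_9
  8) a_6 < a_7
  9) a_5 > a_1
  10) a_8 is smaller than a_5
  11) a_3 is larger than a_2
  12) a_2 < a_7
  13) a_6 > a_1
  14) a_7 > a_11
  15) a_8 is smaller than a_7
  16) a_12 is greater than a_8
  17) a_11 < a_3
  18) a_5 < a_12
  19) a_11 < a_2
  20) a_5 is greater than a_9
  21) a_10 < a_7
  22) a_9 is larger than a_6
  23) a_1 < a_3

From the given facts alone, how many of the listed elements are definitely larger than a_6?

The elements the relations force above a_6 are a_9, a_5, a_7, a_12 — no chain reaches any other.
That is 4.

4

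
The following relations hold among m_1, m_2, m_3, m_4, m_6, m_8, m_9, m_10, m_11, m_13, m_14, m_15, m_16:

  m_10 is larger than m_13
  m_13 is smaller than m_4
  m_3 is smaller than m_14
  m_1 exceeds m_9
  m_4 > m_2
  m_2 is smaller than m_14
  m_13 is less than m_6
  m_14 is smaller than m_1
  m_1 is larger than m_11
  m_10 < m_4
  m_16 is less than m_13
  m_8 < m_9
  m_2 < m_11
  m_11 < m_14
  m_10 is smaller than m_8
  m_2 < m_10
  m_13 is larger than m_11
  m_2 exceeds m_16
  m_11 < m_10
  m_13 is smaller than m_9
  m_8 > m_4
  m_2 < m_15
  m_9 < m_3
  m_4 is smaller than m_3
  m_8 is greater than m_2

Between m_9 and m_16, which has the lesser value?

m_16 < m_2 and m_2 < m_11 give m_16 < m_11.
With m_11 < m_13: m_16 < m_2 < m_11 < m_13.
With m_13 < m_10: m_16 < m_2 < m_11 < m_13 < m_10.
Then m_10 < m_4 extends the chain to m_4.
Then m_4 < m_8 extends the chain to m_8.
With m_8 < m_9: m_16 < m_2 < m_11 < m_13 < m_10 < m_4 < m_8 < m_9.
So m_16 < m_9; m_16 is the smaller of the two.

m_16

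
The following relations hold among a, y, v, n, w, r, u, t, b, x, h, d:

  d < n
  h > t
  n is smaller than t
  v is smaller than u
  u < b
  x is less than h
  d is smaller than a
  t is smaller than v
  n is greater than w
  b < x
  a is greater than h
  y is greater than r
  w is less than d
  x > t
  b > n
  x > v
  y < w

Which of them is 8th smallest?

u

Piecing the relations together gives one ordering: r < y < w < d < n < t < v < u < b < x < h < a.
Counting 8 from the smallest end gives u.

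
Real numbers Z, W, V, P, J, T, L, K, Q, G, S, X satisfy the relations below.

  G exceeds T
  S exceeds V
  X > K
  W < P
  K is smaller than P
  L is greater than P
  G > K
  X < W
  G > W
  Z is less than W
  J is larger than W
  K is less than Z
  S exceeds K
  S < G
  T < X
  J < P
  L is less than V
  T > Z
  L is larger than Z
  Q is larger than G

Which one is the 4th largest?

V

The consecutive relations fix a unique order: K < Z < T < X < W < J < P < L < V < S < G < Q.
The 4th largest is V.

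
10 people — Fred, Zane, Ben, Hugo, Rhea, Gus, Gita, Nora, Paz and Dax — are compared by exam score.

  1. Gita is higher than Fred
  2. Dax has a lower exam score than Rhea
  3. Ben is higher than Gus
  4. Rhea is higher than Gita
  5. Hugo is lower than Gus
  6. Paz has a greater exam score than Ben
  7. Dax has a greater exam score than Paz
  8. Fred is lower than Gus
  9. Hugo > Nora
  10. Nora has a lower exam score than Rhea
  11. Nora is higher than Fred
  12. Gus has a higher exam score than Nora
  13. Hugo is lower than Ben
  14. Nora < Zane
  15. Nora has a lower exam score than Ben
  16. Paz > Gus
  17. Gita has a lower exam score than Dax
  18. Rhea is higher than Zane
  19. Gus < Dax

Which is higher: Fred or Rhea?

Rhea

Chaining the given relations: Fred < Nora < Gus < Ben < Paz < Dax < Rhea.
So Fred < Rhea; Rhea is the higher of the two.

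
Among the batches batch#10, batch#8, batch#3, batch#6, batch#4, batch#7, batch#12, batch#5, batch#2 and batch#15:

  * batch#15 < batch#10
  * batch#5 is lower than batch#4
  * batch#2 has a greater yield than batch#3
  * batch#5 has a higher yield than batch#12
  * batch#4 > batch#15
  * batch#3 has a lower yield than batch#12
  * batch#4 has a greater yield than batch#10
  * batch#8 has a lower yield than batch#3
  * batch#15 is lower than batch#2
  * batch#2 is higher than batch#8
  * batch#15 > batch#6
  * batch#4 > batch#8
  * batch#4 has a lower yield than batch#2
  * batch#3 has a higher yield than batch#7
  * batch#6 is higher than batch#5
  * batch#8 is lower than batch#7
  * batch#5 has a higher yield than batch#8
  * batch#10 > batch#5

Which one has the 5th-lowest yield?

Piecing the relations together gives one ordering: batch#8 < batch#7 < batch#3 < batch#12 < batch#5 < batch#6 < batch#15 < batch#10 < batch#4 < batch#2.
The 5th smallest is batch#5.

batch#5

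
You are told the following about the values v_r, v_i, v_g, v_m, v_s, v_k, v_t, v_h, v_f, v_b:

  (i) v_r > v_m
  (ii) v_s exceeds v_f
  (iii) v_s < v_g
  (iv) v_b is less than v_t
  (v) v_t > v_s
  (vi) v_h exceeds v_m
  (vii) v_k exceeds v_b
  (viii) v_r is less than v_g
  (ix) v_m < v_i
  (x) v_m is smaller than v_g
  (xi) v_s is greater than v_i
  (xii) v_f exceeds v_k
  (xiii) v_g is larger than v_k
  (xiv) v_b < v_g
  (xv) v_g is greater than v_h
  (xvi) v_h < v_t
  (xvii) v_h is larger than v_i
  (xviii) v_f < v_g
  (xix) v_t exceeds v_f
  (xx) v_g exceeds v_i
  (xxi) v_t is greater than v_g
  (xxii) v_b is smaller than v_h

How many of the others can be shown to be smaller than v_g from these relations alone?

Directly below v_g: v_m, v_i, v_b, v_k, v_h, v_f, v_s, v_r.
No other element is forced below v_g by the given relations, so the count is 8.

8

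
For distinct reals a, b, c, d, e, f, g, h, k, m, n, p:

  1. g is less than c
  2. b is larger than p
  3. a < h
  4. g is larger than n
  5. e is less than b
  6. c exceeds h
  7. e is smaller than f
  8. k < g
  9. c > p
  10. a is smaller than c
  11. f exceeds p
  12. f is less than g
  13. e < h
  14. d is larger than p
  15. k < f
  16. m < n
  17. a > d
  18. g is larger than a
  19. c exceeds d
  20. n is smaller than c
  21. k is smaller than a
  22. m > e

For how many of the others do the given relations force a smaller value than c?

10

Directly below c: p, d, a, n, h, g.
One step further: k, e, m, f (10 so far).
Nothing else is reachable below c; 10 in all.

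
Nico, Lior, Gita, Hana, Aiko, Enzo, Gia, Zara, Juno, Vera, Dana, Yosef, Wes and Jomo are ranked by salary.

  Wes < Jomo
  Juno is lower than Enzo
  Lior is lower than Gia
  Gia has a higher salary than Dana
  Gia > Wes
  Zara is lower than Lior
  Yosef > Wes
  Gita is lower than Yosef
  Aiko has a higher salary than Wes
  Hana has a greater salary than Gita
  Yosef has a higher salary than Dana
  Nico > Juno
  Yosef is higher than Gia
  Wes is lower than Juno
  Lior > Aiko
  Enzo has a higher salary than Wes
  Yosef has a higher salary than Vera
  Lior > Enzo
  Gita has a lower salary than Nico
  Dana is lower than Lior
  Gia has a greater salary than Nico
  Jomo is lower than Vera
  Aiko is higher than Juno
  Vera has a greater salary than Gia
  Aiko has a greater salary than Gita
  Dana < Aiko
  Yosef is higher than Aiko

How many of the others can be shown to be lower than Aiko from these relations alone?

4

The elements the relations force below Aiko are Dana, Wes, Juno, Gita — no chain reaches any other.
That is 4.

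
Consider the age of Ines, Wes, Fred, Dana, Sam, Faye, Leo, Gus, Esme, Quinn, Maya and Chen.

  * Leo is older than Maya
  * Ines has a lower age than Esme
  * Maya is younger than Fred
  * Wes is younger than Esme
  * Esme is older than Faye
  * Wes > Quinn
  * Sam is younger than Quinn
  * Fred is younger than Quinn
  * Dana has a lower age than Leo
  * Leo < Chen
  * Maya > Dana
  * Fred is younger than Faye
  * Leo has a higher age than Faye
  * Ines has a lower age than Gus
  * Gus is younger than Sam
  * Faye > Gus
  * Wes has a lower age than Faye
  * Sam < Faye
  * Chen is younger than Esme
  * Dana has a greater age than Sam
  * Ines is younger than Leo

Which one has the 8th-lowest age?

Chaining the given pairs: Ines < Gus < Sam < Dana < Maya < Fred < Quinn < Wes < Faye < Leo < Chen < Esme.
The 8th smallest is Wes.

Wes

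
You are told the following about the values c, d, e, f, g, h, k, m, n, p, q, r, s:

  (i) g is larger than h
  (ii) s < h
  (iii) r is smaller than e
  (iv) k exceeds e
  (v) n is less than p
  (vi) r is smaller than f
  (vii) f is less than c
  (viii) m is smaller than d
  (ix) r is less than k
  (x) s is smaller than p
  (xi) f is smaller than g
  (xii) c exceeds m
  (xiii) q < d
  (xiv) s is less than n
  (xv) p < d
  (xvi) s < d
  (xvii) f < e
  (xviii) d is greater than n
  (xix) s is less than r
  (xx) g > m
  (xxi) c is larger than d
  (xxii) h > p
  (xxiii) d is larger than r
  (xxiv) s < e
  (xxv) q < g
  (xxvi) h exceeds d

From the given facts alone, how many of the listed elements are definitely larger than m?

4

From m the given relations immediately reach d, g, c.
From those, h — 4 in total.
Nothing else is reachable above m; 4 in all.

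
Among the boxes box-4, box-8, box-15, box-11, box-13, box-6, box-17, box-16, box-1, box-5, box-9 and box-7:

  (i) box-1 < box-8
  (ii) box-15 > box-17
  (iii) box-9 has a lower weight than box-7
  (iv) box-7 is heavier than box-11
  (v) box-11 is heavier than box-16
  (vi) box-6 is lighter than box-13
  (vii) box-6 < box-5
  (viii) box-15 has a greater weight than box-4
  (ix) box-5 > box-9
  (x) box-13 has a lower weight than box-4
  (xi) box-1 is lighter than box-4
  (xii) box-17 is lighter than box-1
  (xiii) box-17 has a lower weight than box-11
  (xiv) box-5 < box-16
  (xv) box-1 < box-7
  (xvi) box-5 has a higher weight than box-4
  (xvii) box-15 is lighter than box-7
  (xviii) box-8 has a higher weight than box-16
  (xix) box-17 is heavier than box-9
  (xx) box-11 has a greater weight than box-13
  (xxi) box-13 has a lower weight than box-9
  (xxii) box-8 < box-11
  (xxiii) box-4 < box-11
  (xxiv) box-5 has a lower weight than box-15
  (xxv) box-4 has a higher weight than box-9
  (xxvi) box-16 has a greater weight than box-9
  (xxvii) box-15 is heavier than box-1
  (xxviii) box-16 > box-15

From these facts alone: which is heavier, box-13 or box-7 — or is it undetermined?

The relevant relations are box-13 < box-9; box-9 < box-17; box-17 < box-1; box-1 < box-4; box-4 < box-5; box-5 < box-15; box-15 < box-16; box-16 < box-8; box-8 < box-11; box-11 < box-7.
Together: box-13 < box-9 < box-17 < box-1 < box-4 < box-5 < box-15 < box-16 < box-8 < box-11 < box-7.
So box-7 is heavier.

box-7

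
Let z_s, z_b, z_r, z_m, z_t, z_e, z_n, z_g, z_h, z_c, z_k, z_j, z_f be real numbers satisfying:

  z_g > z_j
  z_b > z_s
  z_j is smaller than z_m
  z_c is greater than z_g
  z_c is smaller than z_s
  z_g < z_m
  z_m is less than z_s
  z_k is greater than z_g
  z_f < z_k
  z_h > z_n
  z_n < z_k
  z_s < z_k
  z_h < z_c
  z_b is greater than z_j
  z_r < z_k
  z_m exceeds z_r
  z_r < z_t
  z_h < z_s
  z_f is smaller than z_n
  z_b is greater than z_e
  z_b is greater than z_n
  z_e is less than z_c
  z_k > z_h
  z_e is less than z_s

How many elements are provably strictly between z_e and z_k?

2

The relations place z_e below z_k. An element lies strictly between them when it is forced above z_e and also forced below z_k.
Above z_e: {z_c, z_s, z_b}. Below z_k: {z_r, z_f, z_j, z_n, z_g, z_m, z_h, z_c, z_s}.
Intersection: {z_c, z_s} — 2.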